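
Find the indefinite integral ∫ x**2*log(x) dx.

Use integration by parts with u = log(x), dv = x**2 dx.
Then du = 1/x dx and v = x**3/3.

x**3*log(x)/3 - x**3/9 + C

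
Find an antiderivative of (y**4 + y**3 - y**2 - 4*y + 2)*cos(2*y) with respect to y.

Use integration by parts with u = y**4 + y**3 - y**2 - 4*y + 2, dv = cos(2*y) dy, so v = sin(2*y)/2.
Apply parts 4 times (tabular method): alternate signs, differentiate u down to 0, integrate dv up.

y**4*sin(2*y)/2 + y**3*sin(2*y)/2 + y**3*cos(2*y) - 2*y**2*sin(2*y) + 3*y**2*cos(2*y)/4 - 11*y*sin(2*y)/4 - 2*y*cos(2*y) + 2*sin(2*y) - 11*cos(2*y)/8 + C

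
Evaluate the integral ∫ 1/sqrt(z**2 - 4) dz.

Substitute z = 2·sec(θ), so dz = 2·sec(θ)*tan(θ) dθ and the radical becomes sqrt(z**2 - 4) = 2·tan(θ) by the Pythagorean identity.
Integrate the resulting trig expression in θ, then back-substitute sec(θ) = z/2, tan(θ) = sqrt(z**2 - 4)/2 (absorbing any constant into C).

log(z + sqrt(z**2 - 4)) + C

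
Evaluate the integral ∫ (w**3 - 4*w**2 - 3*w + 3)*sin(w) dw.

-w**3*cos(w) + 3*w**2*sin(w) + 4*w**2*cos(w) - 8*w*sin(w) + 9*w*cos(w) - 9*sin(w) - 11*cos(w) + C

Use integration by parts with u = w**3 - 4*w**2 - 3*w + 3, dv = sin(w) dw, so v = -cos(w).
Apply parts 3 times (tabular method): alternate signs, differentiate u down to 0, integrate dv up.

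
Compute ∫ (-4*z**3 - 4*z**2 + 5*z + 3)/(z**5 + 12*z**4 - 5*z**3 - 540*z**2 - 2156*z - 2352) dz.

Factor the denominator: (z - 7)*(z + 2)*(z + 4)*(z + 6)*(z + 7).
Partial-fraction decomposition: 572/(105*(z + 7)) - 693/(104*(z + 6)) + 175/(132*(z + 4)) - 1/(40*(z + 2)) - 85/(1001*(z - 7)).
Integrate each term: A/(z−a) contributes A·log|z−a|.

-85*log(z - 7)/1001 - log(z + 2)/40 + 175*log(z + 4)/132 - 693*log(z + 6)/104 + 572*log(z + 7)/105 + C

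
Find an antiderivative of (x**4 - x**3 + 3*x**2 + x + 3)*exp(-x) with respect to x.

Use integration by parts with u = x**4 - x**3 + 3*x**2 + x + 3, dv = exp(-x) dx, so v = -exp(-x).
Apply parts 4 times (tabular method): alternate signs, differentiate u down to 0, integrate dv up.

(-x**4 - 3*x**3 - 12*x**2 - 25*x - 28)*exp(-x) + C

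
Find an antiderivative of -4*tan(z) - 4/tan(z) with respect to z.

Let u = tan(z), so du = (tan(z)**2 + 1) dz.
Rewriting, the integral becomes -4·∫ 1/u du = -4·log(u).
Substituting back, u = tan(z).

-4*log(tan(z)) + C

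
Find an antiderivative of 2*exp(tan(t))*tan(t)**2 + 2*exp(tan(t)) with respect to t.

Let u = tan(t), so du = (tan(t)**2 + 1) dt.
Rewriting, the integral becomes 2·∫ e^u du = 2·e^u.
Substituting back, u = tan(t).

2*exp(tan(t)) + C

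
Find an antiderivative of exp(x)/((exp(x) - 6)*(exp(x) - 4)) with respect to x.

log(exp(x) - 6)/2 - log(exp(x) - 4)/2 + C

Let u = e^x, du = e^x dx.
The integral becomes ∫ du/((u-6)(u-4)); decompose into partial fractions.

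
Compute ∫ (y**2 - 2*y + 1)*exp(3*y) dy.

(9*y**2 - 24*y + 17)*exp(3*y)/27 + C

Use integration by parts with u = y**2 - 2*y + 1, dv = exp(3*y) dy, so v = exp(3*y)/3.
Apply parts 2 times (tabular method): alternate signs, differentiate u down to 0, integrate dv up.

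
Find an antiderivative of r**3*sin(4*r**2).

-r**2*cos(4*r**2)/8 + sin(4*r**2)/32 + C

Let u = r², du = 2r dr; rewrite as (1/2)∫ u^1·sin(4u) du.
Now integrate by parts 1 time.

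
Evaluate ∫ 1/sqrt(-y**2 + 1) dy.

Substitute y = sin(θ), so dy = cos(θ) dθ and the radical becomes sqrt(-y**2 + 1) = cos(θ) by the Pythagorean identity.
Integrate the resulting trig expression in θ, then back-substitute θ = asin(y), sin(θ) = y, cos(θ) = sqrt(-y**2 + 1) (absorbing any constant into C).

asin(y) + C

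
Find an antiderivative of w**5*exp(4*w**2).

Let u = w², du = 2w dw; rewrite as (1/2)∫ u^2·exp(4u) du.
Now integrate by parts 2 times.

(8*w**4 - 4*w**2 + 1)*exp(4*w**2)/64 + C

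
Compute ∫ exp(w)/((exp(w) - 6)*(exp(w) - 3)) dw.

log(exp(w) - 6)/3 - log(exp(w) - 3)/3 + C

Let u = e^w, du = e^w dw.
The integral becomes ∫ du/((u-6)(u-3)); decompose into partial fractions.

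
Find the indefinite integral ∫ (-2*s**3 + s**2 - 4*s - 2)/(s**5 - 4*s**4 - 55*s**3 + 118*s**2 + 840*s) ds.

-log(s)/420 - 667*log(s - 7)/924 + 211*log(s - 6)/330 - 79*log(s + 4)/220 + 293*log(s + 5)/660 + C

Factor the denominator: s*(s - 7)*(s - 6)*(s + 4)*(s + 5).
Partial-fraction decomposition: 293/(660*(s + 5)) - 79/(220*(s + 4)) + 211/(330*(s - 6)) - 667/(924*(s - 7)) - 1/(420*s).
Integrate each term: A/(s−a) contributes A·log|s−a|.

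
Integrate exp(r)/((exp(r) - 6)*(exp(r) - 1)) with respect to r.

log(exp(r) - 6)/5 - log(exp(r) - 1)/5 + C

Let u = e^r, du = e^r dr.
The integral becomes ∫ du/((u-1)(u-6)); decompose into partial fractions.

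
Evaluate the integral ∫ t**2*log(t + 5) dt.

Use integration by parts with u = log(t + 5), dv = t**2 dt.
Then du = 1/(t + 5) dt and v = t**3/3.

t**3*log(t + 5)/3 - t**3/9 + 5*t**2/6 - 25*t/3 + 125*log(t + 5)/3 + C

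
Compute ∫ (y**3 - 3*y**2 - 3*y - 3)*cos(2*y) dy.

y**3*sin(2*y)/2 - 3*y**2*sin(2*y)/2 + 3*y**2*cos(2*y)/4 - 9*y*sin(2*y)/4 - 3*y*cos(2*y)/2 - 3*sin(2*y)/4 - 9*cos(2*y)/8 + C

Use integration by parts with u = y**3 - 3*y**2 - 3*y - 3, dv = cos(2*y) dy, so v = sin(2*y)/2.
Apply parts 3 times (tabular method): alternate signs, differentiate u down to 0, integrate dv up.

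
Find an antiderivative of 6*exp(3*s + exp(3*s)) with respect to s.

2*exp(exp(3*s)) + C

Let u = exp(3*s), so du = (3*exp(3*s)) ds.
Rewriting, the integral becomes 2·∫ e^u du = 2·e^u.
Substituting back, u = exp(3*s).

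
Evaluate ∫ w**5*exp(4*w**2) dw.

(8*w**4 - 4*w**2 + 1)*exp(4*w**2)/64 + C

Let u = w², du = 2w dw; rewrite as (1/2)∫ u^2·exp(4u) du.
Now integrate by parts 2 times.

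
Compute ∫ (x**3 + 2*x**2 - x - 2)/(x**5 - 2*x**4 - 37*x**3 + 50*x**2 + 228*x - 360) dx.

Factor the denominator: (x - 6)*(x - 2)**2*(x + 3)*(x + 5).
Partial-fraction decomposition: -36/(539*(x + 5)) + 4/(225*(x + 3)) - 313/(2450*(x - 2)) - 3/(35*(x - 2)**2) + 35/(198*(x - 6)).
Integrate each term; A/(x−a) gives A·log|x−a|; A/(x−a)² gives −A/(x−a).

35*log(x - 6)/198 - 313*log(x - 2)/2450 + 4*log(x + 3)/225 - 36*log(x + 5)/539 + 3/(35*x - 70) + C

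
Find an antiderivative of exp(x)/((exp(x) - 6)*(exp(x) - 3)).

Let u = e^x, du = e^x dx.
The integral becomes ∫ du/((u-3)(u-6)); decompose into partial fractions.

log(exp(x) - 6)/3 - log(exp(x) - 3)/3 + C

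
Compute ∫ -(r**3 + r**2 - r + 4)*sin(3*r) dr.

Use integration by parts with u = r**3 + r**2 - r + 4, dv = -sin(3*r) dr, so v = cos(3*r)/3.
Apply parts 3 times (tabular method): alternate signs, differentiate u down to 0, integrate dv up.

r**3*cos(3*r)/3 - r**2*sin(3*r)/3 + r**2*cos(3*r)/3 - 2*r*sin(3*r)/9 - 5*r*cos(3*r)/9 + 5*sin(3*r)/27 + 34*cos(3*r)/27 + C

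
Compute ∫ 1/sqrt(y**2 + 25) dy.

log(y + sqrt(y**2 + 25)) + C

Substitute y = 5·tan(θ), so dy = 5·sec(θ)^2 dθ and the radical becomes sqrt(y**2 + 25) = 5·sec(θ) by the Pythagorean identity.
Integrate the resulting trig expression in θ, then back-substitute tan(θ) = y/5, sec(θ) = sqrt(y**2 + 25)/5 (absorbing any constant into C).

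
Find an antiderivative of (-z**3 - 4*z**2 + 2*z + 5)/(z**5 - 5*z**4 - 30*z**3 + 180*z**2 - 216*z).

-5*log(z)/216 - 343*log(z - 6)/864 + 52*log(z - 3)/81 - 15*log(z - 2)/64 + 65*log(z + 6)/5184 + C

Factor the denominator: z*(z - 6)*(z - 3)*(z - 2)*(z + 6).
Partial-fraction decomposition: 65/(5184*(z + 6)) - 15/(64*(z - 2)) + 52/(81*(z - 3)) - 343/(864*(z - 6)) - 5/(216*z).
Integrate each term: A/(z−a) contributes A·log|z−a|.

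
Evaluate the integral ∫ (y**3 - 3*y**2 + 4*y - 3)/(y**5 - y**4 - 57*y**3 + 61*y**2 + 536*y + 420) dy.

129*log(y - 6)/728 - 67*log(y - 5)/504 - 11*log(y + 1)/252 + 31*log(y + 2)/280 - 521*log(y + 7)/4680 + C

Factor the denominator: (y - 6)*(y - 5)*(y + 1)*(y + 2)*(y + 7).
Partial-fraction decomposition: -521/(4680*(y + 7)) + 31/(280*(y + 2)) - 11/(252*(y + 1)) - 67/(504*(y - 5)) + 129/(728*(y - 6)).
Integrate each term: A/(y−a) contributes A·log|y−a|.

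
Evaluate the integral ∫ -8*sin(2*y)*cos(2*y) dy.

Let u = sin(2*y), so du = (2*cos(2*y)) dy.
Rewriting, the integral becomes -4·∫ u^1 du = -4·u^2/2.
Substituting back, u = sin(2*y).

-2*sin(2*y)**2 + C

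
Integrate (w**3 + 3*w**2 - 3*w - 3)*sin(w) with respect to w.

Use integration by parts with u = w**3 + 3*w**2 - 3*w - 3, dv = sin(w) dw, so v = -cos(w).
Apply parts 3 times (tabular method): alternate signs, differentiate u down to 0, integrate dv up.

-w**3*cos(w) + 3*w**2*sin(w) - 3*w**2*cos(w) + 6*w*sin(w) + 9*w*cos(w) - 9*sin(w) + 9*cos(w) + C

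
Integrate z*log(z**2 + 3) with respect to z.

z**2*log(z**2 + 3)/2 - z**2/2 + 3*log(z**2 + 3)/2 + C

Let u = z**2 + 3, so du = (2*z) dz.
The integral becomes (1/2)·∫ log(u) du; integrate by parts with u′=log(u), dv′=du.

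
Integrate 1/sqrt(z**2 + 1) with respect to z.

log(z + sqrt(z**2 + 1)) + C

Substitute z = tan(θ), so dz = sec(θ)^2 dθ and the radical becomes sqrt(z**2 + 1) = sec(θ) by the Pythagorean identity.
Integrate the resulting trig expression in θ, then back-substitute tan(θ) = z, sec(θ) = sqrt(z**2 + 1) (absorbing any constant into C).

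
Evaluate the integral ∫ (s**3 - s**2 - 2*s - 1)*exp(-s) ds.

Use integration by parts with u = s**3 - s**2 - 2*s - 1, dv = exp(-s) ds, so v = -exp(-s).
Apply parts 3 times (tabular method): alternate signs, differentiate u down to 0, integrate dv up.

(-s**3 - 2*s**2 - 2*s - 1)*exp(-s) + C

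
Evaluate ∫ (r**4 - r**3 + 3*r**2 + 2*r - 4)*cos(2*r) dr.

Use integration by parts with u = r**4 - r**3 + 3*r**2 + 2*r - 4, dv = cos(2*r) dr, so v = sin(2*r)/2.
Apply parts 4 times (tabular method): alternate signs, differentiate u down to 0, integrate dv up.

r**4*sin(2*r)/2 - r**3*sin(2*r)/2 + r**3*cos(2*r) - 3*r**2*cos(2*r)/4 + 7*r*sin(2*r)/4 - 2*sin(2*r) + 7*cos(2*r)/8 + C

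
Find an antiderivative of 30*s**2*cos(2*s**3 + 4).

5*sin(2*s**3 + 4) + C

Let u = 2*s**3 + 4, so du = (6*s**2) ds.
Rewriting, the integral becomes 5·∫ cos(u) du = 5·sin(u).
Substituting back, u = 2*s**3 + 4.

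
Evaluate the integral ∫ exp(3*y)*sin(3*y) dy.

Let I denote the integral. Integrate by parts with u = sin(3*y), dv = exp(3*y) dy, so v = exp(3*y)/3: I = exp(3*y)*sin(3*y)/3 − ∫ exp(3*y)*cos(3*y) dy.
Apply parts again with u = cos(3*y), dv = exp(3*y) dy: ∫ exp(3*y)*cos(3*y) dy = exp(3*y)*cos(3*y)/3 + I. Substituting back brings back I: I = exp(3*y)*sin(3*y)/3 - exp(3*y)*cos(3*y)/3 − I.
Solving for I: (1 + 1)·I equals the remaining terms, so I = (1/2)·(exp(3*y)*sin(3*y)/3 - exp(3*y)*cos(3*y)/3).

exp(3*y)*sin(3*y)/6 - exp(3*y)*cos(3*y)/6 + C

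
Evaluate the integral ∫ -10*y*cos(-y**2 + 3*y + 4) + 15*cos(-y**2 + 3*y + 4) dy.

Let u = y**2 - 3*y - 4, so du = (2*y - 3) dy.
Rewriting, the integral becomes -5·∫ cos(u) du = -5·sin(u).
Substituting back, u = y**2 - 3*y - 4.

5*sin(-y**2 + 3*y + 4) + C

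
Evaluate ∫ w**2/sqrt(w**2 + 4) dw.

Substitute w = 2·tan(θ), so dw = 2·sec(θ)^2 dθ and the radical becomes sqrt(w**2 + 4) = 2·sec(θ) by the Pythagorean identity.
Integrate the resulting trig expression in θ, then back-substitute tan(θ) = w/2, sec(θ) = sqrt(w**2 + 4)/2 (absorbing any constant into C).

w*sqrt(w**2 + 4)/2 - 2*log(w + sqrt(w**2 + 4)) + C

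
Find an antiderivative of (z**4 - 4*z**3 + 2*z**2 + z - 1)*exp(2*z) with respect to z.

Use integration by parts with u = z**4 - 4*z**3 + 2*z**2 + z - 1, dv = exp(2*z) dz, so v = exp(2*z)/2.
Apply parts 4 times (tabular method): alternate signs, differentiate u down to 0, integrate dv up.

(z**4 - 6*z**3 + 11*z**2 - 10*z + 4)*exp(2*z)/2 + C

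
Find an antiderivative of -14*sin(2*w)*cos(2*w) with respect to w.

7*cos(2*w)**2/2 + C

Let u = cos(2*w), so du = (-2*sin(2*w)) dw.
Rewriting, the integral becomes 7·∫ u^1 du = 7·u^2/2.
Substituting back, u = cos(2*w).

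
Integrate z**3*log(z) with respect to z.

z**4*log(z)/4 - z**4/16 + C

Use integration by parts with u = log(z), dv = z**3 dz.
Then du = 1/z dz and v = z**4/4.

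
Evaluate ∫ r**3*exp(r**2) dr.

(r**2 - 1)*exp(r**2)/2 + C

Let u = r², du = 2r dr; rewrite as (1/2)∫ u^1·exp(1u) du.
Now integrate by parts 1 time.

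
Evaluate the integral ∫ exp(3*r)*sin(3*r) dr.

exp(3*r)*sin(3*r)/6 - exp(3*r)*cos(3*r)/6 + C

Let I denote the integral. Integrate by parts with u = sin(3*r), dv = exp(3*r) dr, so v = exp(3*r)/3: I = exp(3*r)*sin(3*r)/3 − ∫ exp(3*r)*cos(3*r) dr.
Apply parts again with u = cos(3*r), dv = exp(3*r) dr: ∫ exp(3*r)*cos(3*r) dr = exp(3*r)*cos(3*r)/3 + I. Substituting back brings back I: I = exp(3*r)*sin(3*r)/3 - exp(3*r)*cos(3*r)/3 − I.
Solving for I: (1 + 1)·I equals the remaining terms, so I = (1/2)·(exp(3*r)*sin(3*r)/3 - exp(3*r)*cos(3*r)/3).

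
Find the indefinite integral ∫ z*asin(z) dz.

z**2*asin(z)/2 + z*sqrt(-z**2 + 1)/4 - asin(z)/4 + C

Use integration by parts with u = arcsin(z), dv = z dz.
Then du = 1/sqrt(-z**2 + 1) dz.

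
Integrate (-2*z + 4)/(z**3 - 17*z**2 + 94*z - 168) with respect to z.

-10*log(z - 7)/3 + 4*log(z - 6) - 2*log(z - 4)/3 + C

Factor the denominator: (z - 7)*(z - 6)*(z - 4).
Partial-fraction decomposition: -2/(3*(z - 4)) + 4/(z - 6) - 10/(3*(z - 7)).
Integrate each term: A/(z−a) contributes A·log|z−a|.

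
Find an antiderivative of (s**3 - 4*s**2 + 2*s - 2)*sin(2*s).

-s**3*cos(2*s)/2 + 3*s**2*sin(2*s)/4 + 2*s**2*cos(2*s) - 2*s*sin(2*s) - s*cos(2*s)/4 + sin(2*s)/8 + C

Use integration by parts with u = s**3 - 4*s**2 + 2*s - 2, dv = sin(2*s) ds, so v = -cos(2*s)/2.
Apply parts 3 times (tabular method): alternate signs, differentiate u down to 0, integrate dv up.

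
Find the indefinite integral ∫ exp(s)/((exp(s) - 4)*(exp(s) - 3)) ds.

log(exp(s) - 4) - log(exp(s) - 3) + C

Let u = e^s, du = e^s ds.
The integral becomes ∫ du/((u-4)(u-3)); decompose into partial fractions.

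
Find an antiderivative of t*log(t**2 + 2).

Let u = t**2 + 2, so du = (2*t) dt.
The integral becomes (1/2)·∫ log(u) du; integrate by parts with u′=log(u), dv′=du.

t**2*log(t**2 + 2)/2 - t**2/2 + log(t**2 + 2) + C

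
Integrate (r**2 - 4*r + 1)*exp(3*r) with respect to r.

Use integration by parts with u = r**2 - 4*r + 1, dv = exp(3*r) dr, so v = exp(3*r)/3.
Apply parts 2 times (tabular method): alternate signs, differentiate u down to 0, integrate dv up.

(9*r**2 - 42*r + 23)*exp(3*r)/27 + C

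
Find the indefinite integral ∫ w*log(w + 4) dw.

Use integration by parts with u = log(w + 4), dv = w dw.
Then du = 1/(w + 4) dw and v = w**2/2.

w**2*log(w + 4)/2 - w**2/4 + 2*w - 8*log(w + 4) + C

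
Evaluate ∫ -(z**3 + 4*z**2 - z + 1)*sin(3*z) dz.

Use integration by parts with u = z**3 + 4*z**2 - z + 1, dv = -sin(3*z) dz, so v = cos(3*z)/3.
Apply parts 3 times (tabular method): alternate signs, differentiate u down to 0, integrate dv up.

z**3*cos(3*z)/3 - z**2*sin(3*z)/3 + 4*z**2*cos(3*z)/3 - 8*z*sin(3*z)/9 - 5*z*cos(3*z)/9 + 5*sin(3*z)/27 + cos(3*z)/27 + C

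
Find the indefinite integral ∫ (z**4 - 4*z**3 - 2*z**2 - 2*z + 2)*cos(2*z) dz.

z**4*sin(2*z)/2 - 2*z**3*sin(2*z) + z**3*cos(2*z) - 5*z**2*sin(2*z)/2 - 3*z**2*cos(2*z) + 2*z*sin(2*z) - 5*z*cos(2*z)/2 + 9*sin(2*z)/4 + cos(2*z) + C

Use integration by parts with u = z**4 - 4*z**3 - 2*z**2 - 2*z + 2, dv = cos(2*z) dz, so v = sin(2*z)/2.
Apply parts 4 times (tabular method): alternate signs, differentiate u down to 0, integrate dv up.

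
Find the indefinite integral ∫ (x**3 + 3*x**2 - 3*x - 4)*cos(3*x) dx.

x**3*sin(3*x)/3 + x**2*sin(3*x) + x**2*cos(3*x)/3 - 11*x*sin(3*x)/9 + 2*x*cos(3*x)/3 - 14*sin(3*x)/9 - 11*cos(3*x)/27 + C

Use integration by parts with u = x**3 + 3*x**2 - 3*x - 4, dv = cos(3*x) dx, so v = sin(3*x)/3.
Apply parts 3 times (tabular method): alternate signs, differentiate u down to 0, integrate dv up.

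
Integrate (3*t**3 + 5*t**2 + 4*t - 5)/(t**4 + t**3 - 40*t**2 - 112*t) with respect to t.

5*log(t)/112 + 1297*log(t - 7)/847 + 2757*log(t + 4)/1936 + 133/(44*t + 176) + C

Factor the denominator: t*(t - 7)*(t + 4)**2.
Partial-fraction decomposition: 2757/(1936*(t + 4)) - 133/(44*(t + 4)**2) + 1297/(847*(t - 7)) + 5/(112*t).
Integrate each term; A/(t−a) gives A·log|t−a|; A/(t−a)² gives −A/(t−a).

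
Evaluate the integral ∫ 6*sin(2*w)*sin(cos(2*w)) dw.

3*cos(cos(2*w)) + C

Let u = cos(2*w), so du = (-2*sin(2*w)) dw.
Rewriting, the integral becomes -3·∫ sin(u) du = -3·-cos(u).
Substituting back, u = cos(2*w).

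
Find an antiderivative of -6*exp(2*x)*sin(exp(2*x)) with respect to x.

3*cos(exp(2*x)) + C

Let u = exp(2*x), so du = (2*exp(2*x)) dx.
Rewriting, the integral becomes -3·∫ sin(u) du = -3·-cos(u).
Substituting back, u = exp(2*x).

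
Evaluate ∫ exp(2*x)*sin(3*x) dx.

2*exp(2*x)*sin(3*x)/13 - 3*exp(2*x)*cos(3*x)/13 + C

Let I denote the integral. Integrate by parts with u = sin(3*x), dv = exp(2*x) dx, so v = exp(2*x)/2: I = exp(2*x)*sin(3*x)/2 − (3/2)·∫ exp(2*x)*cos(3*x) dx.
Apply parts again with u = cos(3*x), dv = exp(2*x) dx: ∫ exp(2*x)*cos(3*x) dx = exp(2*x)*cos(3*x)/2 + (3/2)·I. Substituting back brings back I: I = exp(2*x)*sin(3*x)/2 - 3*exp(2*x)*cos(3*x)/4 − (9/4)·I.
Solving for I: (1 + 9/4)·I equals the remaining terms, so I = (4/13)·(exp(2*x)*sin(3*x)/2 - 3*exp(2*x)*cos(3*x)/4).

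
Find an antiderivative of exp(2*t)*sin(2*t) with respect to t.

exp(2*t)*sin(2*t)/4 - exp(2*t)*cos(2*t)/4 + C

Let I denote the integral. Integrate by parts with u = sin(2*t), dv = exp(2*t) dt, so v = exp(2*t)/2: I = exp(2*t)*sin(2*t)/2 − ∫ exp(2*t)*cos(2*t) dt.
Apply parts again with u = cos(2*t), dv = exp(2*t) dt: ∫ exp(2*t)*cos(2*t) dt = exp(2*t)*cos(2*t)/2 + I. Substituting back brings back I: I = exp(2*t)*sin(2*t)/2 - exp(2*t)*cos(2*t)/2 − I.
Solving for I: (1 + 1)·I equals the remaining terms, so I = (1/2)·(exp(2*t)*sin(2*t)/2 - exp(2*t)*cos(2*t)/2).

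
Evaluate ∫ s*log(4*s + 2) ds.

Use integration by parts with u = log(4*s + 2), dv = s ds.
Then du = 4/(4*s + 2) ds and v = s**2/2.

s**2*log(4*s + 2)/2 - s**2/4 + s/4 - log(2*s + 1)/8 + C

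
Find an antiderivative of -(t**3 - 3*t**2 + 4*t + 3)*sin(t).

Use integration by parts with u = t**3 - 3*t**2 + 4*t + 3, dv = -sin(t) dt, so v = cos(t).
Apply parts 3 times (tabular method): alternate signs, differentiate u down to 0, integrate dv up.

t**3*cos(t) - 3*t**2*sin(t) - 3*t**2*cos(t) + 6*t*sin(t) - 2*t*cos(t) + 2*sin(t) + 9*cos(t) + C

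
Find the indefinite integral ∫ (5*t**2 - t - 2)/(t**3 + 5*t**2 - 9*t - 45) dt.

Factor the denominator: (t - 3)*(t + 3)*(t + 5).
Partial-fraction decomposition: 8/(t + 5) - 23/(6*(t + 3)) + 5/(6*(t - 3)).
Integrate each term: A/(t−a) contributes A·log|t−a|.

5*log(t - 3)/6 - 23*log(t + 3)/6 + 8*log(t + 5) + C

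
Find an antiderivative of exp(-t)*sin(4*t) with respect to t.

Let I denote the integral. Integrate by parts with u = sin(4*t), dv = exp(-t) dt, so v = -exp(-t): I = -exp(-t)*sin(4*t) + 4·∫ exp(-t)*cos(4*t) dt.
Apply parts again with u = cos(4*t), dv = exp(-t) dt: ∫ exp(-t)*cos(4*t) dt = -exp(-t)*cos(4*t) − 4·I. Substituting back brings back I: I = -exp(-t)*sin(4*t) - 4*exp(-t)*cos(4*t) − 16·I.
Solving for I: (1 + 16)·I equals the remaining terms, so I = (1/17)·(-exp(-t)*sin(4*t) - 4*exp(-t)*cos(4*t)).

-exp(-t)*sin(4*t)/17 - 4*exp(-t)*cos(4*t)/17 + C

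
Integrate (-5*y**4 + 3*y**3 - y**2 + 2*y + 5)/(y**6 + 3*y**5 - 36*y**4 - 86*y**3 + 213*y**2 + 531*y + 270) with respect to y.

Factor the denominator: (y - 5)*(y - 3)*(y + 1)**2*(y + 3)*(y + 6).
Partial-fraction decomposition: 7171/(7425*(y + 6)) - 31/(36*(y + 3)) + 347/(2400*(y + 1)) - 1/(40*(y + 1)**2) + 161/(864*(y - 3)) - 115/(264*(y - 5)).
Integrate each term; A/(y−a) gives A·log|y−a|; A/(y−a)² gives −A/(y−a).

-115*log(y - 5)/264 + 161*log(y - 3)/864 + 347*log(y + 1)/2400 - 31*log(y + 3)/36 + 7171*log(y + 6)/7425 + 1/(40*y + 40) + C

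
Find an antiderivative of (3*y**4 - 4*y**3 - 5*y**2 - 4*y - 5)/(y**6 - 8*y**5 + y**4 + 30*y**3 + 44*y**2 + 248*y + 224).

Factor the denominator: (y - 7)*(y - 4)*(y + 1)*(y + 2)*(y**2 + 4).
Partial-fraction decomposition: -3*(819*y - 1634)/(21200*(y**2 + 4)) - 7/(48*(y + 2)) + 1/(200*(y + 1)) - 137/(600*(y - 4)) + 617/(1272*(y - 7)).
Integrate each term; A/(y−a) gives A·log|y−a|; the (By+D)/(y²+p²) term gives a log and an atan.

617*log(y - 7)/1272 - 137*log(y - 4)/600 + log(y + 1)/200 - 7*log(y + 2)/48 - 2457*log(y**2 + 4)/42400 + 2451*atan(y/2)/21200 + C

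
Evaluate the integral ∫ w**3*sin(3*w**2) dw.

Let u = w², du = 2w dw; rewrite as (1/2)∫ u^1·sin(3u) du.
Now integrate by parts 1 time.

-w**2*cos(3*w**2)/6 + sin(3*w**2)/18 + C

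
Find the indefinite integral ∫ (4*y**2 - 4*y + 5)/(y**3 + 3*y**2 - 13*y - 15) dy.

Factor the denominator: (y - 3)*(y + 1)*(y + 5).
Partial-fraction decomposition: 125/(32*(y + 5)) - 13/(16*(y + 1)) + 29/(32*(y - 3)).
Integrate each term: A/(y−a) contributes A·log|y−a|.

29*log(y - 3)/32 - 13*log(y + 1)/16 + 125*log(y + 5)/32 + C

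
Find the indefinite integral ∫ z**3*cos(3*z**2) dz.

Let u = z², du = 2z dz; rewrite as (1/2)∫ u^1·cos(3u) du.
Now integrate by parts 1 time.

z**2*sin(3*z**2)/6 + cos(3*z**2)/18 + C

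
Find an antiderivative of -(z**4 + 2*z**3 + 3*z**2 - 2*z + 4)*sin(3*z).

Use integration by parts with u = z**4 + 2*z**3 + 3*z**2 - 2*z + 4, dv = -sin(3*z) dz, so v = cos(3*z)/3.
Apply parts 4 times (tabular method): alternate signs, differentiate u down to 0, integrate dv up.

z**4*cos(3*z)/3 - 4*z**3*sin(3*z)/9 + 2*z**3*cos(3*z)/3 - 2*z**2*sin(3*z)/3 + 5*z**2*cos(3*z)/9 - 10*z*sin(3*z)/27 - 10*z*cos(3*z)/9 + 10*sin(3*z)/27 + 98*cos(3*z)/81 + C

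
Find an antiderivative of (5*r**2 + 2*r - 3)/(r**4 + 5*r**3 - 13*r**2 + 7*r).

-3*log(r)/7 + 15*log(r - 1)/16 - 57*log(r + 7)/112 - 1/(2*r - 2) + C

Factor the denominator: r*(r - 1)**2*(r + 7).
Partial-fraction decomposition: -57/(112*(r + 7)) + 15/(16*(r - 1)) + 1/(2*(r - 1)**2) - 3/(7*r).
Integrate each term; A/(r−a) gives A·log|r−a|; A/(r−a)² gives −A/(r−a).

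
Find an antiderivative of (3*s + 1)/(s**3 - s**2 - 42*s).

-log(s)/42 + 22*log(s - 7)/91 - 17*log(s + 6)/78 + C

Factor the denominator: s*(s - 7)*(s + 6).
Partial-fraction decomposition: -17/(78*(s + 6)) + 22/(91*(s - 7)) - 1/(42*s).
Integrate each term: A/(s−a) contributes A·log|s−a|.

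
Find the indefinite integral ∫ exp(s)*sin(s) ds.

exp(s)*sin(s)/2 - exp(s)*cos(s)/2 + C

Let I denote the integral. Integrate by parts with u = sin(s), dv = exp(s) ds, so v = exp(s): I = exp(s)*sin(s) − ∫ exp(s)*cos(s) ds.
Apply parts again with u = cos(s), dv = exp(s) ds: ∫ exp(s)*cos(s) ds = exp(s)*cos(s) + I. Substituting back brings back I: I = exp(s)*sin(s) - exp(s)*cos(s) − I.
Solving for I: (1 + 1)·I equals the remaining terms, so I = (1/2)·(exp(s)*sin(s) - exp(s)*cos(s)).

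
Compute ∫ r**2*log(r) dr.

Use integration by parts with u = log(r), dv = r**2 dr.
Then du = 1/r dr and v = r**3/3.

r**3*log(r)/3 - r**3/9 + C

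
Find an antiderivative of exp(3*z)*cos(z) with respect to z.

exp(3*z)*sin(z)/10 + 3*exp(3*z)*cos(z)/10 + C

Let I denote the integral. Integrate by parts with u = cos(z), dv = exp(3*z) dz, so v = exp(3*z)/3: I = exp(3*z)*cos(z)/3 + (1/3)·∫ exp(3*z)*sin(z) dz.
Apply parts again with u = sin(z), dv = exp(3*z) dz: ∫ exp(3*z)*sin(z) dz = exp(3*z)*sin(z)/3 − (1/3)·I. Substituting back brings back I: I = exp(3*z)*sin(z)/9 + exp(3*z)*cos(z)/3 − (1/9)·I.
Solving for I: (1 + 1/9)·I equals the remaining terms, so I = (9/10)·(exp(3*z)*sin(z)/9 + exp(3*z)*cos(z)/3).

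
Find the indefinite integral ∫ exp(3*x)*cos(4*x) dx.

4*exp(3*x)*sin(4*x)/25 + 3*exp(3*x)*cos(4*x)/25 + C

Let I denote the integral. Integrate by parts with u = cos(4*x), dv = exp(3*x) dx, so v = exp(3*x)/3: I = exp(3*x)*cos(4*x)/3 + (4/3)·∫ exp(3*x)*sin(4*x) dx.
Apply parts again with u = sin(4*x), dv = exp(3*x) dx: ∫ exp(3*x)*sin(4*x) dx = exp(3*x)*sin(4*x)/3 − (4/3)·I. Substituting back brings back I: I = 4*exp(3*x)*sin(4*x)/9 + exp(3*x)*cos(4*x)/3 − (16/9)·I.
Solving for I: (1 + 16/9)·I equals the remaining terms, so I = (9/25)·(4*exp(3*x)*sin(4*x)/9 + exp(3*x)*cos(4*x)/3).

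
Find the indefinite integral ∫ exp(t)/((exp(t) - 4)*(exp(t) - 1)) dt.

log(exp(t) - 4)/3 - log(exp(t) - 1)/3 + C

Let u = e^t, du = e^t dt.
The integral becomes ∫ du/((u-1)(u-4)); decompose into partial fractions.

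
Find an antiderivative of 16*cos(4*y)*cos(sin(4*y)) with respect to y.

4*sin(sin(4*y)) + C

Let u = sin(4*y), so du = (4*cos(4*y)) dy.
Rewriting, the integral becomes 4·∫ cos(u) du = 4·sin(u).
Substituting back, u = sin(4*y).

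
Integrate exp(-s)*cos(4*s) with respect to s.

Let I denote the integral. Integrate by parts with u = cos(4*s), dv = exp(-s) ds, so v = -exp(-s): I = -exp(-s)*cos(4*s) − 4·∫ exp(-s)*sin(4*s) ds.
Apply parts again with u = sin(4*s), dv = exp(-s) ds: ∫ exp(-s)*sin(4*s) ds = -exp(-s)*sin(4*s) + 4·I. Substituting back brings back I: I = 4*exp(-s)*sin(4*s) - exp(-s)*cos(4*s) − 16·I.
Solving for I: (1 + 16)·I equals the remaining terms, so I = (1/17)·(4*exp(-s)*sin(4*s) - exp(-s)*cos(4*s)).

4*exp(-s)*sin(4*s)/17 - exp(-s)*cos(4*s)/17 + C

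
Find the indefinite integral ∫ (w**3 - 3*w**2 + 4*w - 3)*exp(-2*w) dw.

(-4*w**3 + 6*w**2 - 10*w + 7)*exp(-2*w)/8 + C

Use integration by parts with u = w**3 - 3*w**2 + 4*w - 3, dv = exp(-2*w) dw, so v = -exp(-2*w)/2.
Apply parts 3 times (tabular method): alternate signs, differentiate u down to 0, integrate dv up.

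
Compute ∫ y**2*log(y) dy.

y**3*log(y)/3 - y**3/9 + C

Use integration by parts with u = log(y), dv = y**2 dy.
Then du = 1/y dy and v = y**3/3.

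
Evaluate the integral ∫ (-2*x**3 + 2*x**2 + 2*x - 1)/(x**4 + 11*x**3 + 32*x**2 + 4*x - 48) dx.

Factor the denominator: (x - 1)*(x + 2)*(x + 4)*(x + 6).
Partial-fraction decomposition: -491/(56*(x + 6)) + 151/(20*(x + 4)) - 19/(24*(x + 2)) + 1/(105*(x - 1)).
Integrate each term: A/(x−a) contributes A·log|x−a|.

log(x - 1)/105 - 19*log(x + 2)/24 + 151*log(x + 4)/20 - 491*log(x + 6)/56 + C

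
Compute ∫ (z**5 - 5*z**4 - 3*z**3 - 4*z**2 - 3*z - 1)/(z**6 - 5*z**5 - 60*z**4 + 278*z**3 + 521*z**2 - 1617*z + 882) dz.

79*log(z - 7)/112 - 97*log(z - 6)/585 - 93*log(z - 1)/2560 - 119*log(z + 3)/1152 + 27959*log(z + 7)/46592 + 1/(64*z - 64) + C

Factor the denominator: (z - 7)*(z - 6)*(z - 1)**2*(z + 3)*(z + 7).
Partial-fraction decomposition: 27959/(46592*(z + 7)) - 119/(1152*(z + 3)) - 93/(2560*(z - 1)) - 1/(64*(z - 1)**2) - 97/(585*(z - 6)) + 79/(112*(z - 7)).
Integrate each term; A/(z−a) gives A·log|z−a|; A/(z−a)² gives −A/(z−a).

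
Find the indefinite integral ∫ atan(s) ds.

Use integration by parts with u = arctan(s), dv = ds.
Then du = 1/(s**2 + 1) ds.

s*atan(s) - log(s**2 + 1)/2 + C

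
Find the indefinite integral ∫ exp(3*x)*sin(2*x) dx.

3*exp(3*x)*sin(2*x)/13 - 2*exp(3*x)*cos(2*x)/13 + C

Let I denote the integral. Integrate by parts with u = sin(2*x), dv = exp(3*x) dx, so v = exp(3*x)/3: I = exp(3*x)*sin(2*x)/3 − (2/3)·∫ exp(3*x)*cos(2*x) dx.
Apply parts again with u = cos(2*x), dv = exp(3*x) dx: ∫ exp(3*x)*cos(2*x) dx = exp(3*x)*cos(2*x)/3 + (2/3)·I. Substituting back brings back I: I = exp(3*x)*sin(2*x)/3 - 2*exp(3*x)*cos(2*x)/9 − (4/9)·I.
Solving for I: (1 + 4/9)·I equals the remaining terms, so I = (9/13)·(exp(3*x)*sin(2*x)/3 - 2*exp(3*x)*cos(2*x)/9).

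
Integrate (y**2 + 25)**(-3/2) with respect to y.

Substitute y = 5·tan(θ), so dy = 5·sec(θ)^2 dθ and the radical becomes sqrt(y**2 + 25) = 5·sec(θ) by the Pythagorean identity.
Integrate the resulting trig expression in θ, then back-substitute tan(θ) = y/5, sec(θ) = sqrt(y**2 + 25)/5 (absorbing any constant into C).

y/(25*sqrt(y**2 + 25)) + C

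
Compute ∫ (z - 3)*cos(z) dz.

z*sin(z) - 3*sin(z) + cos(z) + C

Use integration by parts with u = z - 3, dv = cos(z) dz, so v = sin(z).
Apply parts 1 times (tabular method): alternate signs, differentiate u down to 0, integrate dv up.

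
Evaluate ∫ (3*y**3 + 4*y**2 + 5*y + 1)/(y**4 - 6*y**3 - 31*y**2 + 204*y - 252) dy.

97*log(y - 7)/20 - 133*log(y - 3)/36 + 51*log(y - 2)/40 + 41*log(y + 6)/72 + C

Factor the denominator: (y - 7)*(y - 3)*(y - 2)*(y + 6).
Partial-fraction decomposition: 41/(72*(y + 6)) + 51/(40*(y - 2)) - 133/(36*(y - 3)) + 97/(20*(y - 7)).
Integrate each term: A/(y−a) contributes A·log|y−a|.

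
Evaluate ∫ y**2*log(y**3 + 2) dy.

y**3*log(y**3 + 2)/3 - y**3/3 + 2*log(y**3 + 2)/3 + C

Let u = y**3 + 2, so du = (3*y**2) dy.
The integral becomes (1/3)·∫ log(u) du; integrate by parts with u′=log(u), dv′=du.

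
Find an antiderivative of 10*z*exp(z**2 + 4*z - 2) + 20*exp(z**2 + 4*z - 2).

Let u = z**2 + 4*z - 2, so du = (2*z + 4) dz.
Rewriting, the integral becomes 5·∫ e^u du = 5·e^u.
Substituting back, u = z**2 + 4*z - 2.

5*exp(z**2 + 4*z - 2) + C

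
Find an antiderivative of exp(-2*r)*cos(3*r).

Let I denote the integral. Integrate by parts with u = cos(3*r), dv = exp(-2*r) dr, so v = -exp(-2*r)/2: I = -exp(-2*r)*cos(3*r)/2 − (3/2)·∫ exp(-2*r)*sin(3*r) dr.
Apply parts again with u = sin(3*r), dv = exp(-2*r) dr: ∫ exp(-2*r)*sin(3*r) dr = -exp(-2*r)*sin(3*r)/2 + (3/2)·I. Substituting back brings back I: I = 3*exp(-2*r)*sin(3*r)/4 - exp(-2*r)*cos(3*r)/2 − (9/4)·I.
Solving for I: (1 + 9/4)·I equals the remaining terms, so I = (4/13)·(3*exp(-2*r)*sin(3*r)/4 - exp(-2*r)*cos(3*r)/2).

3*exp(-2*r)*sin(3*r)/13 - 2*exp(-2*r)*cos(3*r)/13 + C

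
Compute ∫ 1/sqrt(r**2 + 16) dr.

Substitute r = 4·tan(θ), so dr = 4·sec(θ)^2 dθ and the radical becomes sqrt(r**2 + 16) = 4·sec(θ) by the Pythagorean identity.
Integrate the resulting trig expression in θ, then back-substitute tan(θ) = r/4, sec(θ) = sqrt(r**2 + 16)/4 (absorbing any constant into C).

log(r + sqrt(r**2 + 16)) + C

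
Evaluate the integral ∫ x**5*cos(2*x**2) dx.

Let u = x², du = 2x dx; rewrite as (1/2)∫ u^2·cos(2u) du.
Now integrate by parts 2 times.

x**4*sin(2*x**2)/4 + x**2*cos(2*x**2)/4 - sin(2*x**2)/8 + C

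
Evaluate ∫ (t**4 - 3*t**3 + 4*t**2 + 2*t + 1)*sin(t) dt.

Use integration by parts with u = t**4 - 3*t**3 + 4*t**2 + 2*t + 1, dv = sin(t) dt, so v = -cos(t).
Apply parts 4 times (tabular method): alternate signs, differentiate u down to 0, integrate dv up.

-t**4*cos(t) + 4*t**3*sin(t) + 3*t**3*cos(t) - 9*t**2*sin(t) + 8*t**2*cos(t) - 16*t*sin(t) - 20*t*cos(t) + 20*sin(t) - 17*cos(t) + C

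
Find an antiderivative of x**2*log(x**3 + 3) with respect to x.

Let u = x**3 + 3, so du = (3*x**2) dx.
The integral becomes (1/3)·∫ log(u) du; integrate by parts with u′=log(u), dv′=du.

x**3*log(x**3 + 3)/3 - x**3/3 + log(x**3 + 3) + C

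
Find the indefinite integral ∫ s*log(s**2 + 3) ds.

Let u = s**2 + 3, so du = (2*s) ds.
The integral becomes (1/2)·∫ log(u) du; integrate by parts with u′=log(u), dv′=du.

s**2*log(s**2 + 3)/2 - s**2/2 + 3*log(s**2 + 3)/2 + C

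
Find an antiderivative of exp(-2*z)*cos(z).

exp(-2*z)*sin(z)/5 - 2*exp(-2*z)*cos(z)/5 + C

Let I denote the integral. Integrate by parts with u = cos(z), dv = exp(-2*z) dz, so v = -exp(-2*z)/2: I = -exp(-2*z)*cos(z)/2 − (1/2)·∫ exp(-2*z)*sin(z) dz.
Apply parts again with u = sin(z), dv = exp(-2*z) dz: ∫ exp(-2*z)*sin(z) dz = -exp(-2*z)*sin(z)/2 + (1/2)·I. Substituting back brings back I: I = exp(-2*z)*sin(z)/4 - exp(-2*z)*cos(z)/2 − (1/4)·I.
Solving for I: (1 + 1/4)·I equals the remaining terms, so I = (4/5)·(exp(-2*z)*sin(z)/4 - exp(-2*z)*cos(z)/2).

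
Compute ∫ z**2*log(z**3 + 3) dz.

Let u = z**3 + 3, so du = (3*z**2) dz.
The integral becomes (1/3)·∫ log(u) du; integrate by parts with u′=log(u), dv′=du.

z**3*log(z**3 + 3)/3 - z**3/3 + log(z**3 + 3) + C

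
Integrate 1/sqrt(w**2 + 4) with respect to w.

log(w + sqrt(w**2 + 4)) + C

Substitute w = 2·tan(θ), so dw = 2·sec(θ)^2 dθ and the radical becomes sqrt(w**2 + 4) = 2·sec(θ) by the Pythagorean identity.
Integrate the resulting trig expression in θ, then back-substitute tan(θ) = w/2, sec(θ) = sqrt(w**2 + 4)/2 (absorbing any constant into C).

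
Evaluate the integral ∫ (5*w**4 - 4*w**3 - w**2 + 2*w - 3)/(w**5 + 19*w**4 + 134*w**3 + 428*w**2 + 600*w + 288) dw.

log(w + 1)/25 - 101*log(w + 2)/32 + 503*log(w + 4)/8 - 43807*log(w + 6)/800 + 7293/(40*w + 240) + C

Factor the denominator: (w + 1)*(w + 2)*(w + 4)*(w + 6)**2.
Partial-fraction decomposition: -43807/(800*(w + 6)) - 7293/(40*(w + 6)**2) + 503/(8*(w + 4)) - 101/(32*(w + 2)) + 1/(25*(w + 1)).
Integrate each term; A/(w−a) gives A·log|w−a|; A/(w−a)² gives −A/(w−a).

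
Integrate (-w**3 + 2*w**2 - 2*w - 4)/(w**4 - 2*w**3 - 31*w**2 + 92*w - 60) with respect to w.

-89*log(w - 5)/132 + log(w - 2)/3 - 5*log(w - 1)/28 - 37*log(w + 6)/77 + C

Factor the denominator: (w - 5)*(w - 2)*(w - 1)*(w + 6).
Partial-fraction decomposition: -37/(77*(w + 6)) - 5/(28*(w - 1)) + 1/(3*(w - 2)) - 89/(132*(w - 5)).
Integrate each term: A/(w−a) contributes A·log|w−a|.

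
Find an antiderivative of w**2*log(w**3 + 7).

w**3*log(w**3 + 7)/3 - w**3/3 + 7*log(w**3 + 7)/3 + C

Let u = w**3 + 7, so du = (3*w**2) dw.
The integral becomes (1/3)·∫ log(u) du; integrate by parts with u′=log(u), dv′=du.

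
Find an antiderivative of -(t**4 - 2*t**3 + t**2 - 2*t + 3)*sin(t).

Use integration by parts with u = t**4 - 2*t**3 + t**2 - 2*t + 3, dv = -sin(t) dt, so v = cos(t).
Apply parts 4 times (tabular method): alternate signs, differentiate u down to 0, integrate dv up.

t**4*cos(t) - 4*t**3*sin(t) - 2*t**3*cos(t) + 6*t**2*sin(t) - 11*t**2*cos(t) + 22*t*sin(t) + 10*t*cos(t) - 10*sin(t) + 25*cos(t) + C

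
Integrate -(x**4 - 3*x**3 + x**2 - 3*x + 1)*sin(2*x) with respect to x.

Use integration by parts with u = x**4 - 3*x**3 + x**2 - 3*x + 1, dv = -sin(2*x) dx, so v = cos(2*x)/2.
Apply parts 4 times (tabular method): alternate signs, differentiate u down to 0, integrate dv up.

x**4*cos(2*x)/2 - x**3*sin(2*x) - 3*x**3*cos(2*x)/2 + 9*x**2*sin(2*x)/4 - x**2*cos(2*x) + x*sin(2*x) + 3*x*cos(2*x)/4 - 3*sin(2*x)/8 + cos(2*x) + C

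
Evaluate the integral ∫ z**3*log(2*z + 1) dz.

Use integration by parts with u = log(2*z + 1), dv = z**3 dz.
Then du = 2/(2*z + 1) dz and v = z**4/4.

z**4*log(2*z + 1)/4 - z**4/16 + z**3/24 - z**2/32 + z/32 - log(2*z + 1)/64 + C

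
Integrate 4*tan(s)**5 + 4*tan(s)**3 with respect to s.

Let u = tan(s), so du = (tan(s)**2 + 1) ds.
Rewriting, the integral becomes 4·∫ u^3 du = 4·u^4/4.
Substituting back, u = tan(s).

tan(s)**4 + C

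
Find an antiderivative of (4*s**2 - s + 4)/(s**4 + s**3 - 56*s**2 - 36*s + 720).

Factor the denominator: (s - 6)*(s - 4)*(s + 5)*(s + 6).
Partial-fraction decomposition: -77/(60*(s + 6)) + 109/(99*(s + 5)) - 16/(45*(s - 4)) + 71/(132*(s - 6)).
Integrate each term: A/(s−a) contributes A·log|s−a|.

71*log(s - 6)/132 - 16*log(s - 4)/45 + 109*log(s + 5)/99 - 77*log(s + 6)/60 + C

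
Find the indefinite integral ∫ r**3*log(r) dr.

r**4*log(r)/4 - r**4/16 + C

Use integration by parts with u = log(r), dv = r**3 dr.
Then du = 1/r dr and v = r**4/4.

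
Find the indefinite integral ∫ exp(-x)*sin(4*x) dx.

-exp(-x)*sin(4*x)/17 - 4*exp(-x)*cos(4*x)/17 + C

Let I denote the integral. Integrate by parts with u = sin(4*x), dv = exp(-x) dx, so v = -exp(-x): I = -exp(-x)*sin(4*x) + 4·∫ exp(-x)*cos(4*x) dx.
Apply parts again with u = cos(4*x), dv = exp(-x) dx: ∫ exp(-x)*cos(4*x) dx = -exp(-x)*cos(4*x) − 4·I. Substituting back brings back I: I = -exp(-x)*sin(4*x) - 4*exp(-x)*cos(4*x) − 16·I.
Solving for I: (1 + 16)·I equals the remaining terms, so I = (1/17)·(-exp(-x)*sin(4*x) - 4*exp(-x)*cos(4*x)).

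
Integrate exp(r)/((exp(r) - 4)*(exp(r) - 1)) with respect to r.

log(exp(r) - 4)/3 - log(exp(r) - 1)/3 + C

Let u = e^r, du = e^r dr.
The integral becomes ∫ du/((u-1)(u-4)); decompose into partial fractions.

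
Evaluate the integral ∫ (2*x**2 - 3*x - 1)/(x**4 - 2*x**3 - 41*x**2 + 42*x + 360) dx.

53*log(x - 6)/198 - 19*log(x - 4)/126 + 13*log(x + 3)/63 - 32*log(x + 5)/99 + C

Factor the denominator: (x - 6)*(x - 4)*(x + 3)*(x + 5).
Partial-fraction decomposition: -32/(99*(x + 5)) + 13/(63*(x + 3)) - 19/(126*(x - 4)) + 53/(198*(x - 6)).
Integrate each term: A/(x−a) contributes A·log|x−a|.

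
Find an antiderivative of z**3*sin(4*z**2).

-z**2*cos(4*z**2)/8 + sin(4*z**2)/32 + C

Let u = z², du = 2z dz; rewrite as (1/2)∫ u^1·sin(4u) du.
Now integrate by parts 1 time.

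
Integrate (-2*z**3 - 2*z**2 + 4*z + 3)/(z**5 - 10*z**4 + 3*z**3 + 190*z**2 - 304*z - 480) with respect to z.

Factor the denominator: (z - 6)*(z - 5)*(z - 4)*(z + 1)*(z + 4).
Partial-fraction decomposition: 83/(2160*(z + 4)) + 1/(630*(z + 1)) - 141/(80*(z - 4)) + 277/(54*(z - 5)) - 477/(140*(z - 6)).
Integrate each term: A/(z−a) contributes A·log|z−a|.

-477*log(z - 6)/140 + 277*log(z - 5)/54 - 141*log(z - 4)/80 + log(z + 1)/630 + 83*log(z + 4)/2160 + C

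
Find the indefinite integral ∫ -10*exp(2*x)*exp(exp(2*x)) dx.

Let u = exp(2*x), so du = (2*exp(2*x)) dx.
Rewriting, the integral becomes -5·∫ e^u du = -5·e^u.
Substituting back, u = exp(2*x).

-5*exp(exp(2*x)) + C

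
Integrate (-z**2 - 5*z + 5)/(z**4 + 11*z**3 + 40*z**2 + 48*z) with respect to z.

5*log(z)/48 - 11*log(z + 3)/3 + 57*log(z + 4)/16 - 9/(4*z + 16) + C

Factor the denominator: z*(z + 3)*(z + 4)**2.
Partial-fraction decomposition: 57/(16*(z + 4)) + 9/(4*(z + 4)**2) - 11/(3*(z + 3)) + 5/(48*z).
Integrate each term; A/(z−a) gives A·log|z−a|; A/(z−a)² gives −A/(z−a).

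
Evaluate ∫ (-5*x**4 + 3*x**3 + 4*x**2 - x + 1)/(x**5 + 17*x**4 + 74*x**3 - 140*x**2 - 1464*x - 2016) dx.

Factor the denominator: (x - 4)*(x + 2)*(x + 6)**2*(x + 7).
Partial-fraction decomposition: -2566/(11*(x + 7)) + 182601/(800*(x + 6)) - 6977/(40*(x + 6)**2) + 17/(96*(x + 2)) - 1027/(6600*(x - 4)).
Integrate each term; A/(x−a) gives A·log|x−a|; A/(x−a)² gives −A/(x−a).

-1027*log(x - 4)/6600 + 17*log(x + 2)/96 + 182601*log(x + 6)/800 - 2566*log(x + 7)/11 + 6977/(40*x + 240) + C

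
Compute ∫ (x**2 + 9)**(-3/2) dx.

x/(9*sqrt(x**2 + 9)) + C

Substitute x = 3·tan(θ), so dx = 3·sec(θ)^2 dθ and the radical becomes sqrt(x**2 + 9) = 3·sec(θ) by the Pythagorean identity.
Integrate the resulting trig expression in θ, then back-substitute tan(θ) = x/3, sec(θ) = sqrt(x**2 + 9)/3 (absorbing any constant into C).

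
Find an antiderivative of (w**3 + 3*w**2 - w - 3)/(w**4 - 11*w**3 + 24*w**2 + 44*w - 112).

32*log(w - 7)/9 - 35*log(w - 4)/12 + 3*log(w - 2)/8 - log(w + 2)/72 + C

Factor the denominator: (w - 7)*(w - 4)*(w - 2)*(w + 2).
Partial-fraction decomposition: -1/(72*(w + 2)) + 3/(8*(w - 2)) - 35/(12*(w - 4)) + 32/(9*(w - 7)).
Integrate each term: A/(w−a) contributes A·log|w−a|.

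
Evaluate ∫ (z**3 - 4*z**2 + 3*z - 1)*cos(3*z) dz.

z**3*sin(3*z)/3 - 4*z**2*sin(3*z)/3 + z**2*cos(3*z)/3 + 7*z*sin(3*z)/9 - 8*z*cos(3*z)/9 - sin(3*z)/27 + 7*cos(3*z)/27 + C

Use integration by parts with u = z**3 - 4*z**2 + 3*z - 1, dv = cos(3*z) dz, so v = sin(3*z)/3.
Apply parts 3 times (tabular method): alternate signs, differentiate u down to 0, integrate dv up.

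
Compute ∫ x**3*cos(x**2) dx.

x**2*sin(x**2)/2 + cos(x**2)/2 + C

Let u = x², du = 2x dx; rewrite as (1/2)∫ u^1·cos(1u) du.
Now integrate by parts 1 time.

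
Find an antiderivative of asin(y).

Use integration by parts with u = arcsin(y), dv = dy.
Then du = 1/sqrt(-y**2 + 1) dy.

y*asin(y) + sqrt(-y**2 + 1) + C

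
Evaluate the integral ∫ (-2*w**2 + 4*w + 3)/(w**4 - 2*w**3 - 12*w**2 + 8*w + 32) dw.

Factor the denominator: (w - 4)*(w - 2)*(w + 2)**2.
Partial-fraction decomposition: 79/(288*(w + 2)) - 13/(24*(w + 2)**2) - 3/(32*(w - 2)) - 13/(72*(w - 4)).
Integrate each term; A/(w−a) gives A·log|w−a|; A/(w−a)² gives −A/(w−a).

-13*log(w - 4)/72 - 3*log(w - 2)/32 + 79*log(w + 2)/288 + 13/(24*w + 48) + C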